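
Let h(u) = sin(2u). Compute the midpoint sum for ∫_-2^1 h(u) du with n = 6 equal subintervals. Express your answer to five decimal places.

Δu = (1 − (-2))/6 = 0.5.
Midpoints: -1.75, -1.25, -0.75, -0.25, 0.25, 0.75.
h(-1.75) ≈ 0.35078, h(-1.25) ≈ -0.59847, h(-0.75) ≈ -0.99749, h(-0.25) ≈ -0.47943, h(0.25) ≈ 0.47943, h(0.75) ≈ 0.99749.
Sum = Δu · [h(-1.75) + h(-1.25) + h(-0.75) + ...].
Sum ≈ -0.12384.

-0.12384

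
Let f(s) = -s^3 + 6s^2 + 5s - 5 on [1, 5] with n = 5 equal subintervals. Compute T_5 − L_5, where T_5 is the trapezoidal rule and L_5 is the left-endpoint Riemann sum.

T_5 = 130.72.
L_5 = 114.72.
T_5 − L_5 = 16.

16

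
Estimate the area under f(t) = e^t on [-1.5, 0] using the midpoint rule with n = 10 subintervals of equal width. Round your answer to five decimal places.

Δt = (0 − (-1.5))/10 = 0.15.
Midpoints: -1.425, -1.275, -1.125, -0.975, -0.825, -0.675, -0.525, -0.375, -0.225, -0.075.
f(-1.425) ≈ 0.24051, f(-1.275) ≈ 0.27943, f(-1.125) ≈ 0.32465, f(-0.975) ≈ 0.37719, f(-0.825) ≈ 0.43823, f(-0.675) ≈ 0.50916, f(-0.525) ≈ 0.59156, f(-0.375) ≈ 0.68729, f(-0.225) ≈ 0.79852, f(-0.075) ≈ 0.92774.
Sum = Δt · [f(-1.425) + f(-1.275) + f(-1.125) + ...].
Sum ≈ 0.77614.

0.77614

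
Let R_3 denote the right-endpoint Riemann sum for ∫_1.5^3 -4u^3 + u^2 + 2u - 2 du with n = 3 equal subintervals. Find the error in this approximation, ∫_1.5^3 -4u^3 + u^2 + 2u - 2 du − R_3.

Exact integral: ∫_1.5^3 f(u) du = -64.3125.
R_3 = -87.125.
Error = -64.3125 − (-87.125) = 22.8125.

22.8125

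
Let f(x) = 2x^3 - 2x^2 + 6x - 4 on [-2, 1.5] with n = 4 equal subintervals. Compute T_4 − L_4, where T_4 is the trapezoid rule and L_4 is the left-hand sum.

T_4 ≈ -33.86523.
L_4 ≈ -54.53711.
T_4 − L_4 = 20.671875.

20.671875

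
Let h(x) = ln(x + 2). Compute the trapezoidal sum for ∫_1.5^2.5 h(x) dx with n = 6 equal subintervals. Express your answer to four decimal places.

1.3835

Δx = (2.5 − 1.5)/6 = 1/6.
h(1.5) ≈ 1.2528, h(5/3) ≈ 1.2993, h(11/6) ≈ 1.3437, h(2) ≈ 1.3863, h(13/6) ≈ 1.4271, h(7/3) ≈ 1.4663, h(2.5) ≈ 1.5041.
T_6 = (Δx/2)·[h(x_0) + 2h(x_1) + ... + 2h(x_{5}) + h(x_6)].
Sum ≈ 1.3835.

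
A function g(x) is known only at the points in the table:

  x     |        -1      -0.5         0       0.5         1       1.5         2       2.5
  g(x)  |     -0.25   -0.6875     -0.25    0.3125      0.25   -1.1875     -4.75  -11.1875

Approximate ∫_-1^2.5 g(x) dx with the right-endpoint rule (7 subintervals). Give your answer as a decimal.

Δx = 0.5.
Sum = 0.5·[(-0.6875) + (-0.25) + 0.3125 + 0.25 + (-1.1875) + (-4.75) + (-11.1875)] = -8.75.

-8.75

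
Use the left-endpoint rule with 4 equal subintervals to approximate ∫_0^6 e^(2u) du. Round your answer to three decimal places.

Δu = (6 − 0)/4 = 1.5.
Left endpoints: 0, 1.5, 3, 4.5.
f(0) ≈ 1.000, f(1.5) ≈ 20.086, f(3) ≈ 403.429, f(4.5) ≈ 8103.084.
Sum = Δu · [f(0) + f(1.5) + f(3) + f(4.5)].
Sum ≈ 12791.397.

12791.397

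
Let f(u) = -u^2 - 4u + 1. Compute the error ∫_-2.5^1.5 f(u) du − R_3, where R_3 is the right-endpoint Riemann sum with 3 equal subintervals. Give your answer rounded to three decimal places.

9.185

Exact integral: ∫_-2.5^1.5 f(u) du ≈ 5.66667.
R_3 ≈ -3.51852.
Error ≈ 5.66667 − (-3.51852) ≈ 9.185.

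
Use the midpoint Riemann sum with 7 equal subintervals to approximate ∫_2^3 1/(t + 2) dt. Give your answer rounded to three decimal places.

Δt = (3 − 2)/7 = 1/7.
Midpoints: 29/14, 31/14, 33/14, 2.5, 37/14, 39/14, 41/14.
f(29/14) = 14/57, f(31/14) = 14/59, f(33/14) = 14/61, f(2.5) = 2/9, f(37/14) = 14/65, f(39/14) = 14/67, f(41/14) = 14/69.
Sum = Δt · [f(29/14) + f(31/14) + f(33/14) + ...].
Sum ≈ 0.223.

0.223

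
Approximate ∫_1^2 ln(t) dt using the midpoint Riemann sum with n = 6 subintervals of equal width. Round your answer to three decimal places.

0.387

Δt = (2 − 1)/6 = 1/6.
Midpoints: 13/12, 1.25, 17/12, 19/12, 1.75, 23/12.
f(13/12) ≈ 0.080, f(1.25) ≈ 0.223, f(17/12) ≈ 0.348, f(19/12) ≈ 0.460, f(1.75) ≈ 0.560, f(23/12) ≈ 0.651.
Sum = Δt · [f(13/12) + f(1.25) + f(17/12) + ...].
Sum ≈ 0.387.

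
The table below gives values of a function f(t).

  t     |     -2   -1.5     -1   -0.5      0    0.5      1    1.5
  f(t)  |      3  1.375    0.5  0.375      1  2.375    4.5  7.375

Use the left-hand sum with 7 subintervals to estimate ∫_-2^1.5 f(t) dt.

Δt = 0.5.
Sum = 0.5·[3 + 1.375 + 0.5 + 0.375 + 1 + 2.375 + 4.5] = 6.5625.

6.5625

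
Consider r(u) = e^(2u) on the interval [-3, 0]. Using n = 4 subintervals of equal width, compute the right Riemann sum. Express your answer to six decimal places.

Δu = (0 − (-3))/4 = 0.75.
Right endpoints: -2.25, -1.5, -0.75, 0.
r(-2.25) ≈ 0.011109, r(-1.5) ≈ 0.049787, r(-0.75) ≈ 0.223130, r(0) ≈ 1.000000.
Sum = Δu · [r(-2.25) + r(-1.5) + r(-0.75) + r(0)].
Sum ≈ 0.963020.

0.963020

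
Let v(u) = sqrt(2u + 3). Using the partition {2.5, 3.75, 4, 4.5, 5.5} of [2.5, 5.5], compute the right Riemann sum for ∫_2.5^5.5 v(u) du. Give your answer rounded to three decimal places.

Subinterval widths: 1.25, 0.25, 0.5, 1.
Right endpoints: 3.75, 4, 4.5, 5.5.
v(3.75) ≈ 3.240, v(4) ≈ 3.317, v(4.5) ≈ 3.464, v(5.5) ≈ 3.742.
Sum = Σ Δu_i · v(u_i).
Sum ≈ 10.353.

10.353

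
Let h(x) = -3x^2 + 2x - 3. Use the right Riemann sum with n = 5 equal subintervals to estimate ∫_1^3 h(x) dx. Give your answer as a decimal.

-28.16

Δx = (3 − 1)/5 = 0.4.
Right endpoints: 1.4, 1.8, 2.2, 2.6, 3.
h(1.4) = -6.08, h(1.8) = -9.12, h(2.2) = -13.12, h(2.6) = -18.08, h(3) = -24.
Sum = Δx · [h(1.4) + h(1.8) + h(2.2) + h(2.6) + h(3)].
Sum = -28.16.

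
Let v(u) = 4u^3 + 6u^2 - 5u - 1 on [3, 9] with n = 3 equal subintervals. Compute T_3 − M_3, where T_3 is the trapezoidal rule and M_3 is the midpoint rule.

468

T_3 = 8010.
M_3 = 7542.
T_3 − M_3 = 468.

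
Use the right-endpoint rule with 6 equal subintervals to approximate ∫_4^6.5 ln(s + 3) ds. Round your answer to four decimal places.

5.3290

Δs = (6.5 − 4)/6 = 5/12.
Right endpoints: 53/12, 29/6, 5.25, 17/3, 73/12, 6.5.
f(53/12) ≈ 2.0037, f(29/6) ≈ 2.0584, f(5.25) ≈ 2.1102, f(17/3) ≈ 2.1595, f(73/12) ≈ 2.2064, f(6.5) ≈ 2.2513.
Sum = Δs · [f(53/12) + f(29/6) + f(5.25) + ...].
Sum ≈ 5.3290.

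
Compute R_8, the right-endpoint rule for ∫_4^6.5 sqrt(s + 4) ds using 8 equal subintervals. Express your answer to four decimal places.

Δs = (6.5 − 4)/8 = 0.3125.
Right endpoints: 4.3125, 4.625, 4.9375, 5.25, 5.5625, 5.875, 6.1875, 6.5.
f(4.3125) ≈ 2.8831, f(4.625) ≈ 2.9368, f(4.9375) ≈ 2.9896, f(5.25) ≈ 3.0414, f(5.5625) ≈ 3.0923, f(5.875) ≈ 3.1425, f(6.1875) ≈ 3.1918, f(6.5) ≈ 3.2404.
Sum = Δs · [f(4.3125) + f(4.625) + f(4.9375) + ...].
Sum ≈ 7.6618.

7.6618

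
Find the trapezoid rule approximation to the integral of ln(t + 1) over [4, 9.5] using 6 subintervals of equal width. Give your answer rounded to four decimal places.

Δt = (9.5 − 4)/6 = 11/12.
f(4) ≈ 1.6094, f(59/12) ≈ 1.7778, f(35/6) ≈ 1.9218, f(6.75) ≈ 2.0477, f(23/3) ≈ 2.1595, f(103/12) ≈ 2.2600, f(9.5) ≈ 2.3514.
T_6 = (Δt/2)·[f(t_0) + 2f(t_1) + ... + 2f(t_{5}) + f(t_6)].
Sum ≈ 11.1349.

11.1349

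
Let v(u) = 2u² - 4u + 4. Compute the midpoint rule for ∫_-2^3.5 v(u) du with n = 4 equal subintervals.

37.68359375

Δu = (3.5 − (-2))/4 = 1.375.
Midpoints: -1.3125, 0.0625, 1.4375, 2.8125.
v(-1.3125) = 12.6953125, v(0.0625) = 3.7578125, v(1.4375) = 2.3828125, v(2.8125) = 8.5703125.
Sum = Δu · [v(-1.3125) + v(0.0625) + v(1.4375) + v(2.8125)].
Sum = 37.68359375.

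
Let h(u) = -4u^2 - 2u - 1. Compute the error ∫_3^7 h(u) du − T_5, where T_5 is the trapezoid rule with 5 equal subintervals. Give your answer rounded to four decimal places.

1.7067

Exact integral: ∫_3^7 h(u) du ≈ -465.333333.
T_5 = -467.04.
Error ≈ -465.333333 − (-467.04) ≈ 1.7067.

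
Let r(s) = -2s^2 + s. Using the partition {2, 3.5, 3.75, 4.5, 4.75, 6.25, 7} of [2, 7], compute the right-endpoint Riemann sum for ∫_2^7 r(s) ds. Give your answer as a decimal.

Subinterval widths: 1.5, 0.25, 0.75, 0.25, 1.5, 0.75.
Right endpoints: 3.5, 3.75, 4.5, 4.75, 6.25, 7.
r(3.5) = -21, r(3.75) = -24.375, r(4.5) = -36, r(4.75) = -40.375, r(6.25) = -71.875, r(7) = -91.
Sum = Σ Δs_i · r(s_i).
Sum = -250.75.

-250.75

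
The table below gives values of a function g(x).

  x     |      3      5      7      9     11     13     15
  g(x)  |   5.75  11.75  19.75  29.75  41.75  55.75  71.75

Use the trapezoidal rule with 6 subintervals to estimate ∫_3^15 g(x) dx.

Δx = 2.
T_6 = (2/2)·[5.75 + 2·11.75 + 2·19.75 + 2·29.75 + 2·41.75 + 2·55.75 + 71.75] = 395.

395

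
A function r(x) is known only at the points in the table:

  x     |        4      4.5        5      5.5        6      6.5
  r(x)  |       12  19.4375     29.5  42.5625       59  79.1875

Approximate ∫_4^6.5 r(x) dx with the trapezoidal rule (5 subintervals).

98.046875

Δx = 0.5.
T_5 = (0.5/2)·[12 + 2·19.4375 + 2·29.5 + 2·42.5625 + 2·59 + 79.1875] = 98.046875.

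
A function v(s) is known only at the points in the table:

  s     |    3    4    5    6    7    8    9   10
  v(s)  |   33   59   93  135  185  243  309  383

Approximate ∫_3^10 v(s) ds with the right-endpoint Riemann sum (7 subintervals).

1407

Δs = 1.
Sum = 1·[59 + 93 + 135 + 185 + 243 + 309 + 383] = 1407.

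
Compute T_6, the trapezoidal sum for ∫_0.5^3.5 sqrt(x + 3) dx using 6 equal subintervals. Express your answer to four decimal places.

Δx = (3.5 − 0.5)/6 = 0.5.
f(0.5) ≈ 1.8708, f(1) ≈ 2.0000, f(1.5) ≈ 2.1213, f(2) ≈ 2.2361, f(2.5) ≈ 2.3452, f(3) ≈ 2.4495, f(3.5) ≈ 2.5495.
T_6 = (Δx/2)·[f(x_0) + 2f(x_1) + ... + 2f(x_{5}) + f(x_6)].
Sum ≈ 6.6811.

6.6811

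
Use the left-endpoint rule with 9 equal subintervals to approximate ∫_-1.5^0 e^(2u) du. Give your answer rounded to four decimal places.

0.4003

Δu = (0 − (-1.5))/9 = 1/6.
Left endpoints: -1.5, -4/3, -7/6, -1, -5/6, -2/3, -0.5, -1/3, -1/6.
f(-1.5) ≈ 0.0498, f(-4/3) ≈ 0.0695, f(-7/6) ≈ 0.0970, f(-1) ≈ 0.1353, f(-5/6) ≈ 0.1889, f(-2/3) ≈ 0.2636, f(-0.5) ≈ 0.3679, f(-1/3) ≈ 0.5134, f(-1/6) ≈ 0.7165.
Sum = Δu · [f(-1.5) + f(-4/3) + f(-7/6) + ...].
Sum ≈ 0.4003.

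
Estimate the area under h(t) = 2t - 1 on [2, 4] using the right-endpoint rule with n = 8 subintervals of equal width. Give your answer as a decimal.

10.5

Δt = (4 − 2)/8 = 0.25.
Right endpoints: 2.25, 2.5, 2.75, 3, 3.25, 3.5, 3.75, 4.
h(2.25) = 3.5, h(2.5) = 4, h(2.75) = 4.5, h(3) = 5, h(3.25) = 5.5, h(3.5) = 6, h(3.75) = 6.5, h(4) = 7.
Sum = Δt · [h(2.25) + h(2.5) + h(2.75) + ...].
Sum = 10.5.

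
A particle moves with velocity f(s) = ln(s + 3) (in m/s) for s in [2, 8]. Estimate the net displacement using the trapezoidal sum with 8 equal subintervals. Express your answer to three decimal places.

12.325

Δs = (8 − 2)/8 = 0.75.
f(2) ≈ 1.609, f(2.75) ≈ 1.749, f(3.5) ≈ 1.872, f(4.25) ≈ 1.981, f(5) ≈ 2.079, f(5.75) ≈ 2.169, f(6.5) ≈ 2.251, f(7.25) ≈ 2.327, f(8) ≈ 2.398.
T_8 = (Δs/2)·[f(s_0) + 2f(s_1) + ... + 2f(s_{7}) + f(s_8)].
Sum ≈ 12.325.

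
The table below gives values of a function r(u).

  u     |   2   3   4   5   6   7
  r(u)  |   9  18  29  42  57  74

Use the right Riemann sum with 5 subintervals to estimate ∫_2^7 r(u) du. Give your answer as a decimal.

220

Δu = 1.
Sum = 1·[18 + 29 + 42 + 57 + 74] = 220.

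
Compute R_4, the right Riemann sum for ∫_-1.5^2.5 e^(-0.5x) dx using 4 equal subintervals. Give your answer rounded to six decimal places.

2.821698

Δx = (2.5 − (-1.5))/4 = 1.
Right endpoints: -0.5, 0.5, 1.5, 2.5.
f(-0.5) ≈ 1.284025, f(0.5) ≈ 0.778801, f(1.5) ≈ 0.472367, f(2.5) ≈ 0.286505.
Sum = Δx · [f(-0.5) + f(0.5) + f(1.5) + f(2.5)].
Sum ≈ 2.821698.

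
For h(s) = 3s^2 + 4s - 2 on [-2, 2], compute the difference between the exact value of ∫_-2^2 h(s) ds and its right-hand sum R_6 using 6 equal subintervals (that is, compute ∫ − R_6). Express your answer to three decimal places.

Exact integral: ∫_-2^2 h(s) ds = 8.
R_6 ≈ 14.22222.
Error ≈ 8 − 14.22222 ≈ -6.222.

-6.222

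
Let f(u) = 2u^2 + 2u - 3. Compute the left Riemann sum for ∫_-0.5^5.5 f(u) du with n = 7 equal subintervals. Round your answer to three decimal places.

Δu = (5.5 − (-0.5))/7 = 6/7.
Left endpoints: -0.5, 5/14, 17/14, 29/14, 41/14, 53/14, 65/14.
f(-0.5) = -3.5, f(5/14) = -199/98, f(17/14) = 233/98, f(29/14) = 953/98, f(41/14) = 1961/98, f(53/14) = 3257/98, f(65/14) = 4841/98.
Sum = Δu · [f(-0.5) + f(5/14) + f(17/14) + ...].
Sum ≈ 93.612.

93.612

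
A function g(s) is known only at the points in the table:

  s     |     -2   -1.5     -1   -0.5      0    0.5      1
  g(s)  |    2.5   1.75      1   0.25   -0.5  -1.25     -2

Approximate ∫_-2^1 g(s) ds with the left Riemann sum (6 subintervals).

Δs = 0.5.
Sum = 0.5·[2.5 + 1.75 + 1 + 0.25 + (-0.5) + (-1.25)] = 1.875.

1.875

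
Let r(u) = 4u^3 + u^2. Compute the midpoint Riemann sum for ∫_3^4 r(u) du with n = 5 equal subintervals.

Δu = (4 − 3)/5 = 0.2.
Midpoints: 3.1, 3.3, 3.5, 3.7, 3.9.
r(3.1) = 128.774, r(3.3) = 154.638, r(3.5) = 183.75, r(3.7) = 216.302, r(3.9) = 252.486.
Sum = Δu · [r(3.1) + r(3.3) + r(3.5) + r(3.7) + r(3.9)].
Sum = 187.19.

187.19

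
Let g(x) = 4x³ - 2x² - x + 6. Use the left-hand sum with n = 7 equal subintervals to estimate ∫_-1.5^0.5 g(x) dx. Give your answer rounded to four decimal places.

Δx = (0.5 − (-1.5))/7 = 2/7.
Left endpoints: -1.5, -17/14, -13/14, -9/14, -5/14, -1/14, 3/14.
g(-1.5) = -10.5, g(-17/14) = -1987/686, g(-13/14) = 1373/686, g(-9/14) = 3261/686, g(-5/14) = 4061/686, g(-1/14) = 4157/686, g(3/14) = 3933/686.
Sum = Δx · [g(-1.5) + g(-17/14) + g(-13/14) + ...].
Sum ≈ 3.1633.

3.1633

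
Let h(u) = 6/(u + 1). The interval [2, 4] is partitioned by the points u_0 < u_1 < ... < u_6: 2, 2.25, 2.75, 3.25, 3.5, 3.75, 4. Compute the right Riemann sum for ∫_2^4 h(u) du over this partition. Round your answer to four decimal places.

2.9165

Subinterval widths: 0.25, 0.5, 0.5, 0.25, 0.25, 0.25.
Right endpoints: 2.25, 2.75, 3.25, 3.5, 3.75, 4.
h(2.25) = 24/13, h(2.75) = 1.6, h(3.25) = 24/17, h(3.5) = 4/3, h(3.75) = 24/19, h(4) = 1.2.
Sum = Σ Δu_i · h(u_i).
Sum ≈ 2.9165.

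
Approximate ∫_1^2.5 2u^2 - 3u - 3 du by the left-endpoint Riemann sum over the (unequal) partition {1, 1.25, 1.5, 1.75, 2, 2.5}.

-3.6875

Subinterval widths: 0.25, 0.25, 0.25, 0.25, 0.5.
Left endpoints: 1, 1.25, 1.5, 1.75, 2.
f(1) = -4, f(1.25) = -3.625, f(1.5) = -3, f(1.75) = -2.125, f(2) = -1.
Sum = Σ Δu_i · f(u_i).
Sum = -3.6875.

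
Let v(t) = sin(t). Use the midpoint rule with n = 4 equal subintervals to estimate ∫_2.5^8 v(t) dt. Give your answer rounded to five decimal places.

-0.71029

Δt = (8 − 2.5)/4 = 1.375.
Midpoints: 3.1875, 4.5625, 5.9375, 7.3125.
v(3.1875) ≈ -0.04589, v(4.5625) ≈ -0.98879, v(5.9375) ≈ -0.33884, v(7.3125) ≈ 0.85695.
Sum = Δt · [v(3.1875) + v(4.5625) + v(5.9375) + v(7.3125)].
Sum ≈ -0.71029.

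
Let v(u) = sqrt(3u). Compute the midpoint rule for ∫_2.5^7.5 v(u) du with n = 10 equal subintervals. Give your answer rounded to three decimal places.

Δu = (7.5 − 2.5)/10 = 0.5.
Midpoints: 2.75, 3.25, 3.75, 4.25, 4.75, 5.25, 5.75, 6.25, 6.75, 7.25.
v(2.75) ≈ 2.872, v(3.25) ≈ 3.122, v(3.75) ≈ 3.354, v(4.25) ≈ 3.571, v(4.75) ≈ 3.775, v(5.25) ≈ 3.969, v(5.75) ≈ 4.153, v(6.25) ≈ 4.330, v(6.75) ≈ 4.500, v(7.25) ≈ 4.664.
Sum = Δu · [v(2.75) + v(3.25) + v(3.75) + ...].
Sum ≈ 19.155.

19.155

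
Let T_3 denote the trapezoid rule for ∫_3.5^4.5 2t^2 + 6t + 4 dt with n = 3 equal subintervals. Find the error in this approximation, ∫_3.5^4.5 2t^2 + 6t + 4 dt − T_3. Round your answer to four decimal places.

-0.0370

Exact integral: ∫_3.5^4.5 f(t) dt ≈ 60.166667.
T_3 ≈ 60.203704.
Error ≈ 60.166667 − 60.203704 ≈ -0.0370.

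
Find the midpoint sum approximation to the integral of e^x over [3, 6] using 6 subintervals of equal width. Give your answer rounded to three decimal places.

Δx = (6 − 3)/6 = 0.5.
Midpoints: 3.25, 3.75, 4.25, 4.75, 5.25, 5.75.
f(3.25) ≈ 25.790, f(3.75) ≈ 42.521, f(4.25) ≈ 70.105, f(4.75) ≈ 115.584, f(5.25) ≈ 190.566, f(5.75) ≈ 314.191.
Sum = Δx · [f(3.25) + f(3.75) + f(4.25) + ...].
Sum ≈ 379.379.

379.379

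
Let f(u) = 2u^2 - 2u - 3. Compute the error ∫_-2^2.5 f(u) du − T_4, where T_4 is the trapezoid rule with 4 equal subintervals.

Exact integral: ∫_-2^2.5 f(u) du = 0.
T_4 = 1.8984375.
Error = 0 − 1.8984375 = -1.8984375.

-1.8984375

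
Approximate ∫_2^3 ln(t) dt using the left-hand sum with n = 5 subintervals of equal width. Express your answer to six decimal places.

Δt = (3 − 2)/5 = 0.2.
Left endpoints: 2, 2.2, 2.4, 2.6, 2.8.
f(2) ≈ 0.693147, f(2.2) ≈ 0.788457, f(2.4) ≈ 0.875469, f(2.6) ≈ 0.955511, f(2.8) ≈ 1.029619.
Sum = Δt · [f(2) + f(2.2) + f(2.4) + f(2.6) + f(2.8)].
Sum ≈ 0.868441.

0.868441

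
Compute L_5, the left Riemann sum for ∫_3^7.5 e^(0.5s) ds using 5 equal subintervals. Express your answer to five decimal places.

60.24058

Δs = (7.5 − 3)/5 = 0.9.
Left endpoints: 3, 3.9, 4.8, 5.7, 6.6.
f(3) ≈ 4.48169, f(3.9) ≈ 7.02869, f(4.8) ≈ 11.02318, f(5.7) ≈ 17.28778, f(6.6) ≈ 27.11264.
Sum = Δs · [f(3) + f(3.9) + f(4.8) + f(5.7) + f(6.6)].
Sum ≈ 60.24058.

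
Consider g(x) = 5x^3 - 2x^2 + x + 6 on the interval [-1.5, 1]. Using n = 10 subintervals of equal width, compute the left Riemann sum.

Δx = (1 − (-1.5))/10 = 0.25.
Left endpoints: -1.5, -1.25, -1, -0.75, -0.5, -0.25, 0, 0.25, 0.5, 0.75.
g(-1.5) = -16.875, g(-1.25) = -8.140625, g(-1) = -2, g(-0.75) = 2.015625, g(-0.5) = 4.375, g(-0.25) = 5.546875, g(0) = 6, g(0.25) = 6.203125, g(0.5) = 6.625, g(0.75) = 7.734375.
Sum = Δx · [g(-1.5) + g(-1.25) + g(-1) + ...].
Sum = 2.87109375.

2.87109375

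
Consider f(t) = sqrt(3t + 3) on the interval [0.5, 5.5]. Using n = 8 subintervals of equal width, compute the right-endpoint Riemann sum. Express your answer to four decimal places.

Δt = (5.5 − 0.5)/8 = 0.625.
Right endpoints: 1.125, 1.75, 2.375, 3, 3.625, 4.25, 4.875, 5.5.
f(1.125) ≈ 2.5249, f(1.75) ≈ 2.8723, f(2.375) ≈ 3.1820, f(3) ≈ 3.4641, f(3.625) ≈ 3.7249, f(4.25) ≈ 3.9686, f(4.875) ≈ 4.1982, f(5.5) ≈ 4.4159.
Sum = Δt · [f(1.125) + f(1.75) + f(2.375) + ...].
Sum ≈ 17.7193.

17.7193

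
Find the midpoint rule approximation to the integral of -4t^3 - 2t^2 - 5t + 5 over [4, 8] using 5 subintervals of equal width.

-4222.88

Δt = (8 − 4)/5 = 0.8.
Midpoints: 4.4, 5.2, 6, 6.8, 7.6.
f(4.4) = -396.456, f(5.2) = -637.512, f(6) = -961, f(6.8) = -1379.208, f(7.6) = -1904.424.
Sum = Δt · [f(4.4) + f(5.2) + f(6) + f(6.8) + f(7.6)].
Sum = -4222.88.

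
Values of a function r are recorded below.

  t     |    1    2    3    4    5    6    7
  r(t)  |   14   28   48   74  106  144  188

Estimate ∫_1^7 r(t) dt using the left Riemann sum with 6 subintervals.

Δt = 1.
Sum = 1·[14 + 28 + 48 + 74 + 106 + 144] = 414.

414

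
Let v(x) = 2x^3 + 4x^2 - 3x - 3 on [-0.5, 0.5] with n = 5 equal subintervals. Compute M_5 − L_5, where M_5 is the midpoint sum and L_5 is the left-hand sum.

M_5 = -2.68.
L_5 = -2.39.
M_5 − L_5 = -0.29.

-0.29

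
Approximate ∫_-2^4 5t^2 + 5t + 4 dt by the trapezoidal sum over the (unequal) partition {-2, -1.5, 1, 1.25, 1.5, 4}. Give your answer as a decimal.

Subinterval widths: 0.5, 2.5, 0.25, 0.25, 2.5.
f(-2) = 14, f(-1.5) = 7.75, f(1) = 14, f(1.25) = 18.0625, f(1.5) = 22.75, f(4) = 104.
On each subinterval the trapezoid contributes (Δt_i/2)·[f(t_{i-1}) + f(t_i)].
Sum = 200.171875.

200.171875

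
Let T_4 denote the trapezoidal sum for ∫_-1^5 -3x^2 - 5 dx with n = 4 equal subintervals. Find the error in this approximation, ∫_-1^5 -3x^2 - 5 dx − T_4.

6.75

Exact integral: ∫_-1^5 f(x) dx = -156.
T_4 = -162.75.
Error = -156 − (-162.75) = 6.75.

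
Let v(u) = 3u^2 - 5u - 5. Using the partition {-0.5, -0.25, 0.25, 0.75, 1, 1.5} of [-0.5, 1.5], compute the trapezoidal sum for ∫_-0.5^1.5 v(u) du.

Subinterval widths: 0.25, 0.5, 0.5, 0.25, 0.5.
v(-0.5) = -1.75, v(-0.25) = -3.5625, v(0.25) = -6.0625, v(0.75) = -7.0625, v(1) = -7, v(1.5) = -5.75.
On each subinterval the trapezoid contributes (Δu_i/2)·[v(u_{i-1}) + v(u_i)].
Sum = -11.296875.

-11.296875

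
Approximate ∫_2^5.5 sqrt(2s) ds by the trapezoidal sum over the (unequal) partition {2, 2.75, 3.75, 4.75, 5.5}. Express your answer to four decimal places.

Subinterval widths: 0.75, 1, 1, 0.75.
f(2) ≈ 2.0000, f(2.75) ≈ 2.3452, f(3.75) ≈ 2.7386, f(4.75) ≈ 3.0822, f(5.5) ≈ 3.3166.
On each subinterval the trapezoid contributes (Δs_i/2)·[f(s_{i-1}) + f(s_i)].
Sum ≈ 9.4813.

9.4813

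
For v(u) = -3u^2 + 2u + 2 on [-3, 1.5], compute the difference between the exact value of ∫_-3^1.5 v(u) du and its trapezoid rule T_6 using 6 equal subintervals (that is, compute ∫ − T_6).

1.265625

Exact integral: ∫_-3^1.5 v(u) du = -28.125.
T_6 = -29.390625.
Error = -28.125 − (-29.390625) = 1.265625.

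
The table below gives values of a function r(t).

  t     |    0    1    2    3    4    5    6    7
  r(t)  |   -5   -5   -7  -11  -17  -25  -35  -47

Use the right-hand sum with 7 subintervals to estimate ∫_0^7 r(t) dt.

-147

Δt = 1.
Sum = 1·[(-5) + (-7) + (-11) + (-17) + (-25) + (-35) + (-47)] = -147.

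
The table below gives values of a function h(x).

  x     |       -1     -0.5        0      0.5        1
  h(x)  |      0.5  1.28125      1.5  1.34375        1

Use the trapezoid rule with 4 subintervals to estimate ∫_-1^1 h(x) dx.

Δx = 0.5.
T_4 = (0.5/2)·[0.5 + 2·1.28125 + 2·1.5 + 2·1.34375 + 1] = 2.4375.

2.4375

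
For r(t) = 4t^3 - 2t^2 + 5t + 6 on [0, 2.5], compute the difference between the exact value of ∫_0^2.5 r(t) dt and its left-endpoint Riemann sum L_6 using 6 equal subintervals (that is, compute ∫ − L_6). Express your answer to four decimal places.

Exact integral: ∫_0^2.5 r(t) dt ≈ 59.270833.
L_6 ≈ 47.190394.
Error ≈ 59.270833 − 47.190394 ≈ 12.0804.

12.0804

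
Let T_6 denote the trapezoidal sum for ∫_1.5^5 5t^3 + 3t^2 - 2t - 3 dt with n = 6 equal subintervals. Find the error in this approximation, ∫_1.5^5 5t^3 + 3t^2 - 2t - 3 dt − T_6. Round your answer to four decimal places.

Exact integral: ∫_1.5^5 f(t) dt = 863.296875.
T_6 ≈ 873.569010.
Error ≈ 863.296875 − 873.569010 ≈ -10.2721.

-10.2721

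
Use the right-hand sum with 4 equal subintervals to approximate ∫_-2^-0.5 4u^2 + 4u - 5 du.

-6.046875

Δu = (-0.5 − (-2))/4 = 0.375.
Right endpoints: -1.625, -1.25, -0.875, -0.5.
f(-1.625) = -0.9375, f(-1.25) = -3.75, f(-0.875) = -5.4375, f(-0.5) = -6.
Sum = Δu · [f(-1.625) + f(-1.25) + f(-0.875) + f(-0.5)].
Sum = -6.046875.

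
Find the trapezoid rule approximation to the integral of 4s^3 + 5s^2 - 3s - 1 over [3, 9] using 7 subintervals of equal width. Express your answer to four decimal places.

Δs = (9 − 3)/7 = 6/7.
f(3) = 143, f(27/7) = 99935/343, f(33/7) = 176669/343, f(39/7) = 284435/343, f(45/7) = 428417/343, f(51/7) = 613799/343, f(57/7) = 845765/343, f(9) = 3293.
T_7 = (Δs/2)·[f(s_0) + 2f(s_1) + ... + 2f(s_{6}) + f(s_7)].
Sum ≈ 7592.5714.

7592.5714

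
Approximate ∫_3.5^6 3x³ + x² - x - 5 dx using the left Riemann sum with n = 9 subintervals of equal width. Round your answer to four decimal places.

819.1062

Δx = (6 − 3.5)/9 = 5/18.
Left endpoints: 3.5, 34/9, 73/18, 13/3, 83/18, 44/9, 31/6, 49/9, 103/18.
f(3.5) = 132.375, f(34/9) = 40639/243, f(73/18) = 403387/1944, f(13/3) = 2282/9, f(83/18) = 594437/1944, f(44/9) = 88589/243, f(31/6) = 10327/24, f(49/9) = 122314/243, f(103/18) = 1135537/1944.
Sum = Δx · [f(3.5) + f(34/9) + f(73/18) + ...].
Sum ≈ 819.1062.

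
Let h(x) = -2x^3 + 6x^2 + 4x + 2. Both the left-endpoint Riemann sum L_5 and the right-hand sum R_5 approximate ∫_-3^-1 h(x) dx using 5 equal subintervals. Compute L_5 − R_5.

L_5 = 99.36.
R_5 = 62.56.
L_5 − R_5 = 36.8.

36.8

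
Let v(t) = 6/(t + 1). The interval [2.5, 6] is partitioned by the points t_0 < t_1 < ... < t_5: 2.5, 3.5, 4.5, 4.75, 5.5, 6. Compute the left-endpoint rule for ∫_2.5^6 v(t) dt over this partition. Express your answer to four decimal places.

Subinterval widths: 1, 1, 0.25, 0.75, 0.5.
Left endpoints: 2.5, 3.5, 4.5, 4.75, 5.5.
v(2.5) = 12/7, v(3.5) = 4/3, v(4.5) = 12/11, v(4.75) = 24/23, v(5.5) = 12/13.
Sum = Σ Δt_i · v(t_i).
Sum ≈ 4.5645.

4.5645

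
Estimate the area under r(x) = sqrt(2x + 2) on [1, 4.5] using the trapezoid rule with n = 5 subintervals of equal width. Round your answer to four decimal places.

9.4862

Δx = (4.5 − 1)/5 = 0.7.
r(1) ≈ 2.0000, r(1.7) ≈ 2.3238, r(2.4) ≈ 2.6077, r(3.1) ≈ 2.8636, r(3.8) ≈ 3.0984, r(4.5) ≈ 3.3166.
T_5 = (Δx/2)·[r(x_0) + 2r(x_1) + ... + 2r(x_{4}) + r(x_5)].
Sum ≈ 9.4862.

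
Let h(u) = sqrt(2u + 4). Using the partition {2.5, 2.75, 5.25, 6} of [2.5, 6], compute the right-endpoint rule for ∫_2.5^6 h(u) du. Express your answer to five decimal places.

Subinterval widths: 0.25, 2.5, 0.75.
Right endpoints: 2.75, 5.25, 6.
h(2.75) ≈ 3.08221, h(5.25) ≈ 3.80789, h(6) ≈ 4.00000.
Sum = Σ Δu_i · h(u_i).
Sum ≈ 13.29027.

13.29027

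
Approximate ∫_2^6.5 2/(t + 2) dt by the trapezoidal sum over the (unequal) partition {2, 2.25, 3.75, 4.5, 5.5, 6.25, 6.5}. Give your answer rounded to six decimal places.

Subinterval widths: 0.25, 1.5, 0.75, 1, 0.75, 0.25.
f(2) = 0.5, f(2.25) = 8/17, f(3.75) = 8/23, f(4.5) = 4/13, f(5.5) = 4/15, f(6.25) = 8/33, f(6.5) = 4/17.
On each subinterval the trapezoid contributes (Δt_i/2)·[f(t_{i-1}) + f(t_i)].
Sum ≈ 1.518757.

1.518757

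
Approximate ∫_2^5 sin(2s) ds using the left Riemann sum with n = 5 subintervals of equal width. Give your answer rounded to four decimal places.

0.0175

Δs = (5 − 2)/5 = 0.6.
Left endpoints: 2, 2.6, 3.2, 3.8, 4.4.
f(2) ≈ -0.7568, f(2.6) ≈ -0.8835, f(3.2) ≈ 0.1165, f(3.8) ≈ 0.9679, f(4.4) ≈ 0.5849.
Sum = Δs · [f(2) + f(2.6) + f(3.2) + f(3.8) + f(4.4)].
Sum ≈ 0.0175.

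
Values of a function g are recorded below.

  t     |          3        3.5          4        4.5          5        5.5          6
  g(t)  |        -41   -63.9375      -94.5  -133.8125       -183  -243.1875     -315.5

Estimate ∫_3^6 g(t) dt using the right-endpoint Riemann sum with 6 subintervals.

Δt = 0.5.
Sum = 0.5·[(-63.9375) + (-94.5) + (-133.8125) + (-183) + (-243.1875) + (-315.5)] = -516.96875.

-516.96875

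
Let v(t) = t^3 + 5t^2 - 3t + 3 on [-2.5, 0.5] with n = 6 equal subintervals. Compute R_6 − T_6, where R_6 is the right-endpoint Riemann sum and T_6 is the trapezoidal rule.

R_6 = 28.9375.
T_6 = 34.75.
R_6 − T_6 = -5.8125.

-5.8125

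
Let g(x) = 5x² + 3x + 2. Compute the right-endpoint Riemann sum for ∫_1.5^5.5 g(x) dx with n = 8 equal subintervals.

Δx = (5.5 − 1.5)/8 = 0.5.
Right endpoints: 2, 2.5, 3, 3.5, 4, 4.5, 5, 5.5.
g(2) = 28, g(2.5) = 40.75, g(3) = 56, g(3.5) = 73.75, g(4) = 94, g(4.5) = 116.75, g(5) = 142, g(5.5) = 169.75.
Sum = Δx · [g(2) + g(2.5) + g(3) + ...].
Sum = 360.5.

360.5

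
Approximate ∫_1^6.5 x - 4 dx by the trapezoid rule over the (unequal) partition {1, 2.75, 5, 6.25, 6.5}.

Subinterval widths: 1.75, 2.25, 1.25, 0.25.
f(1) = -3, f(2.75) = -1.25, f(5) = 1, f(6.25) = 2.25, f(6.5) = 2.5.
On each subinterval the trapezoid contributes (Δx_i/2)·[f(x_{i-1}) + f(x_i)].
Sum = -1.375.

-1.375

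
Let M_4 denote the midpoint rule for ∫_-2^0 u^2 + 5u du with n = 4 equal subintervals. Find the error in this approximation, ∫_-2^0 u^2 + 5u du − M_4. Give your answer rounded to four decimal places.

0.0417

Exact integral: ∫_-2^0 f(u) du ≈ -7.333333.
M_4 = -7.375.
Error ≈ -7.333333 − (-7.375) ≈ 0.0417.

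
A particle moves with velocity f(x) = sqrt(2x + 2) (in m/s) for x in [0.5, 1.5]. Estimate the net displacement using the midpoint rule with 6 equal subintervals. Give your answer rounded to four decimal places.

1.9949

Δx = (1.5 − 0.5)/6 = 1/6.
Midpoints: 7/12, 0.75, 11/12, 13/12, 1.25, 17/12.
f(7/12) ≈ 1.7795, f(0.75) ≈ 1.8708, f(11/12) ≈ 1.9579, f(13/12) ≈ 2.0412, f(1.25) ≈ 2.1213, f(17/12) ≈ 2.1985.
Sum = Δx · [f(7/12) + f(0.75) + f(11/12) + ...].
Sum ≈ 1.9949.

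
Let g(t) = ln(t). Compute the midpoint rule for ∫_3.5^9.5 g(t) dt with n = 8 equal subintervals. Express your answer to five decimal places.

11.00681

Δt = (9.5 − 3.5)/8 = 0.75.
Midpoints: 3.875, 4.625, 5.375, 6.125, 6.875, 7.625, 8.375, 9.125.
g(3.875) ≈ 1.35455, g(4.625) ≈ 1.53148, g(5.375) ≈ 1.68176, g(6.125) ≈ 1.81238, g(6.875) ≈ 1.92789, g(7.625) ≈ 2.03143, g(8.375) ≈ 2.12525, g(9.125) ≈ 2.21102.
Sum = Δt · [g(3.875) + g(4.625) + g(5.375) + ...].
Sum ≈ 11.00681.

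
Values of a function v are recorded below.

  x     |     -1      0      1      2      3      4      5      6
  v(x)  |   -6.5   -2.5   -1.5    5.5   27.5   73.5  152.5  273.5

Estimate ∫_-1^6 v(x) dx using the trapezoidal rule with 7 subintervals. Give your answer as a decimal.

388.5

Δx = 1.
T_7 = (1/2)·[(-6.5) + 2·(-2.5) + 2·(-1.5) + 2·5.5 + 2·27.5 + 2·73.5 + 2·152.5 + 273.5] = 388.5.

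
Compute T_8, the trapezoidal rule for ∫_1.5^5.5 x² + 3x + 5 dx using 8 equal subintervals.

116.5

Δx = (5.5 − 1.5)/8 = 0.5.
f(1.5) = 11.75, f(2) = 15, f(2.5) = 18.75, f(3) = 23, f(3.5) = 27.75, f(4) = 33, f(4.5) = 38.75, f(5) = 45, f(5.5) = 51.75.
T_8 = (Δx/2)·[f(x_0) + 2f(x_1) + ... + 2f(x_{7}) + f(x_8)].
Sum = 116.5.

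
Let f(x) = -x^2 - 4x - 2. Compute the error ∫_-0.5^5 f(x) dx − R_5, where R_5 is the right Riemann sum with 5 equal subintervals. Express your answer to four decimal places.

26.8217

Exact integral: ∫_-0.5^5 f(x) dx ≈ -102.208333.
R_5 = -129.03.
Error ≈ -102.208333 − (-129.03) ≈ 26.8217.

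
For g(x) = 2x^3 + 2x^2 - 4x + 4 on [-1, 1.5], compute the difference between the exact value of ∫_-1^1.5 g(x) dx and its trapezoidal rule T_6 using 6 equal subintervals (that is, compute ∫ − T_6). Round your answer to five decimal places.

Exact integral: ∫_-1^1.5 g(x) dx ≈ 12.4479167.
T_6 ≈ 12.7010995.
Error ≈ 12.4479167 − 12.7010995 ≈ -0.25318.

-0.25318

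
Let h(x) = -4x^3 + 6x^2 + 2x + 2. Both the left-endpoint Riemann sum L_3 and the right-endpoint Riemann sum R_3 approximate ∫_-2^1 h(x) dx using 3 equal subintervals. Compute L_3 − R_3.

48

L_3 = 66.
R_3 = 18.
L_3 − R_3 = 48.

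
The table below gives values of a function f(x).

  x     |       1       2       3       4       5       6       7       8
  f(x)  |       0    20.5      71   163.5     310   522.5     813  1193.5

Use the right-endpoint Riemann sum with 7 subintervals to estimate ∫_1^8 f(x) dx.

3094

Δx = 1.
Sum = 1·[20.5 + 71 + 163.5 + 310 + 522.5 + 813 + 1193.5] = 3094.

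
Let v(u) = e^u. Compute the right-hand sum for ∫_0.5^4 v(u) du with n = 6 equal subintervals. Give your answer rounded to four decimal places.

Δu = (4 − 0.5)/6 = 7/12.
Right endpoints: 13/12, 5/3, 2.25, 17/6, 41/12, 4.
v(13/12) ≈ 2.9545, v(5/3) ≈ 5.2945, v(2.25) ≈ 9.4877, v(17/6) ≈ 17.0020, v(41/12) ≈ 30.4677, v(4) ≈ 54.5982.
Sum = Δu · [v(13/12) + v(5/3) + v(2.25) + ...].
Sum ≈ 69.8860.

69.8860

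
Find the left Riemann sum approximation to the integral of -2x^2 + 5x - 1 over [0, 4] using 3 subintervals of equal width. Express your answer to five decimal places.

Δx = (4 − 0)/3 = 4/3.
Left endpoints: 0, 4/3, 8/3.
f(0) = -1, f(4/3) = 19/9, f(8/3) = -17/9.
Sum = Δx · [f(0) + f(4/3) + f(8/3)].
Sum ≈ -1.03704.

-1.03704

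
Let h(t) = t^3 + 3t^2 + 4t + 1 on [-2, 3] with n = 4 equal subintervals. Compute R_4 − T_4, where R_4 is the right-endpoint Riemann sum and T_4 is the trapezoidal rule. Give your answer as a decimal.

R_4 = 115.859375.
T_4 = 72.109375.
R_4 − T_4 = 43.75.

43.75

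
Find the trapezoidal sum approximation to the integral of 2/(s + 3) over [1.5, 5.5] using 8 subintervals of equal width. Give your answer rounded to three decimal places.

1.273

Δs = (5.5 − 1.5)/8 = 0.5.
f(1.5) = 4/9, f(2) = 0.4, f(2.5) = 4/11, f(3) = 1/3, f(3.5) = 4/13, f(4) = 2/7, f(4.5) = 4/15, f(5) = 0.25, f(5.5) = 4/17.
T_8 = (Δs/2)·[f(s_0) + 2f(s_1) + ... + 2f(s_{7}) + f(s_8)].
Sum ≈ 1.273.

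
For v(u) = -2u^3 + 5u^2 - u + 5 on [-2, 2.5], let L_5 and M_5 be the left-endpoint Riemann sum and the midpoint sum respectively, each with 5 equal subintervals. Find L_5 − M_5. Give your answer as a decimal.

L_5 = 69.57.
M_5 = 48.155625.
L_5 − M_5 = 21.414375.

21.414375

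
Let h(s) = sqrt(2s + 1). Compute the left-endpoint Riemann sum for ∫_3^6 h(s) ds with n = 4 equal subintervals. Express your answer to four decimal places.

9.0860

Δs = (6 − 3)/4 = 0.75.
Left endpoints: 3, 3.75, 4.5, 5.25.
h(3) ≈ 2.6458, h(3.75) ≈ 2.9155, h(4.5) ≈ 3.1623, h(5.25) ≈ 3.3912.
Sum = Δs · [h(3) + h(3.75) + h(4.5) + h(5.25)].
Sum ≈ 9.0860.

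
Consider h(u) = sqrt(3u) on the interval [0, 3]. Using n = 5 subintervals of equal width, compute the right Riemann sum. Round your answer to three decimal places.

6.748

Δu = (3 − 0)/5 = 0.6.
Right endpoints: 0.6, 1.2, 1.8, 2.4, 3.
h(0.6) ≈ 1.342, h(1.2) ≈ 1.897, h(1.8) ≈ 2.324, h(2.4) ≈ 2.683, h(3) ≈ 3.000.
Sum = Δu · [h(0.6) + h(1.2) + h(1.8) + h(2.4) + h(3)].
Sum ≈ 6.748.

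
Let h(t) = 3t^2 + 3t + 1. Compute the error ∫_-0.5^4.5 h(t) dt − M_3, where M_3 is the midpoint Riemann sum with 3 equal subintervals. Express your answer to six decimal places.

3.472222

Exact integral: ∫_-0.5^4.5 h(t) dt = 126.25.
M_3 ≈ 122.77777778.
Error ≈ 126.25 − 122.77777778 ≈ 3.472222.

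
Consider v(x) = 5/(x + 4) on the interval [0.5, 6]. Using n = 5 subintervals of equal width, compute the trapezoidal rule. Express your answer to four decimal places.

4.0123

Δx = (6 − 0.5)/5 = 1.1.
v(0.5) = 10/9, v(1.6) = 25/28, v(2.7) = 50/67, v(3.8) = 25/39, v(4.9) = 50/89, v(6) = 0.5.
T_5 = (Δx/2)·[v(x_0) + 2v(x_1) + ... + 2v(x_{4}) + v(x_5)].
Sum ≈ 4.0123.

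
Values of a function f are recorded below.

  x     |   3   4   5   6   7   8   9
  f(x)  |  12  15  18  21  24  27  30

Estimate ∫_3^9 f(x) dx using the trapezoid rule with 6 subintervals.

Δx = 1.
T_6 = (1/2)·[12 + 2·15 + 2·18 + 2·21 + 2·24 + 2·27 + 30] = 126.

126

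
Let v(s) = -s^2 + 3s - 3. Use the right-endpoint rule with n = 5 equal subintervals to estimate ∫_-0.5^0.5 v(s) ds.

Δs = (0.5 − (-0.5))/5 = 0.2.
Right endpoints: -0.3, -0.1, 0.1, 0.3, 0.5.
v(-0.3) = -3.99, v(-0.1) = -3.31, v(0.1) = -2.71, v(0.3) = -2.19, v(0.5) = -1.75.
Sum = Δs · [v(-0.3) + v(-0.1) + v(0.1) + v(0.3) + v(0.5)].
Sum = -2.79.

-2.79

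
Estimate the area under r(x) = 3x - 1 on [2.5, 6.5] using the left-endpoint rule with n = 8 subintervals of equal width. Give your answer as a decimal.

Δx = (6.5 − 2.5)/8 = 0.5.
Left endpoints: 2.5, 3, 3.5, 4, 4.5, 5, 5.5, 6.
r(2.5) = 6.5, r(3) = 8, r(3.5) = 9.5, r(4) = 11, r(4.5) = 12.5, r(5) = 14, r(5.5) = 15.5, r(6) = 17.
Sum = Δx · [r(2.5) + r(3) + r(3.5) + ...].
Sum = 47.

47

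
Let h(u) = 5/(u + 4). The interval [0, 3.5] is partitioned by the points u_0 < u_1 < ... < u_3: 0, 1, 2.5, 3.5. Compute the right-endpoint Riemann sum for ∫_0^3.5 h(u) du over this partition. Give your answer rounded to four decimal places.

2.8205

Subinterval widths: 1, 1.5, 1.
Right endpoints: 1, 2.5, 3.5.
h(1) = 1, h(2.5) = 10/13, h(3.5) = 2/3.
Sum = Σ Δu_i · h(u_i).
Sum ≈ 2.8205.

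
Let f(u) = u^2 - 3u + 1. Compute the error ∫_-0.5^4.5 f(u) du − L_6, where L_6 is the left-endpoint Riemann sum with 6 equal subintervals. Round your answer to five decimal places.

Exact integral: ∫_-0.5^4.5 f(u) du ≈ 5.4166667.
L_6 ≈ 3.9120370.
Error ≈ 5.4166667 − 3.9120370 ≈ 1.50463.

1.50463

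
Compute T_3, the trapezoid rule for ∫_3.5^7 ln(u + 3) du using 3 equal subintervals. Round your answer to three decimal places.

7.353

Δu = (7 − 3.5)/3 = 7/6.
f(3.5) ≈ 1.872, f(14/3) ≈ 2.037, f(35/6) ≈ 2.179, f(7) ≈ 2.303.
T_3 = (Δu/2)·[f(u_0) + 2f(u_1) + 2f(u_2) + f(u_3)].
Sum ≈ 7.353.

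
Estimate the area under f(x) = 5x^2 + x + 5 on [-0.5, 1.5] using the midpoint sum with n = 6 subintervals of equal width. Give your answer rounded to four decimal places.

16.7407

Δx = (1.5 − (-0.5))/6 = 1/3.
Midpoints: -1/3, 0, 1/3, 2/3, 1, 4/3.
f(-1/3) = 47/9, f(0) = 5, f(1/3) = 53/9, f(2/3) = 71/9, f(1) = 11, f(4/3) = 137/9.
Sum = Δx · [f(-1/3) + f(0) + f(1/3) + ...].
Sum ≈ 16.7407.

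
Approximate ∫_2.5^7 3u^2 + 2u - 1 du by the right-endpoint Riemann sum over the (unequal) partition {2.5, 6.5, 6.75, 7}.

Subinterval widths: 4, 0.25, 0.25.
Right endpoints: 6.5, 6.75, 7.
f(6.5) = 138.75, f(6.75) = 149.1875, f(7) = 160.
Sum = Σ Δu_i · f(u_i).
Sum = 632.296875.

632.296875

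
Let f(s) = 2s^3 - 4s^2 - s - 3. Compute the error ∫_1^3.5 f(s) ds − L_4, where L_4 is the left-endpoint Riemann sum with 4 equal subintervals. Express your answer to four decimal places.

Exact integral: ∫_1^3.5 f(s) ds ≈ 5.572917.
L_4 ≈ -4.208984.
Error ≈ 5.572917 − (-4.208984) ≈ 9.7819.

9.7819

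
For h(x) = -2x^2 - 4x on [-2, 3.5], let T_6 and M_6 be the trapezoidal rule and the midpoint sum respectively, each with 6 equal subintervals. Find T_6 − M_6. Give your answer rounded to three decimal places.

-2.311

T_6 ≈ -51.95718.
M_6 ≈ -49.64641.
T_6 − M_6 ≈ -2.311.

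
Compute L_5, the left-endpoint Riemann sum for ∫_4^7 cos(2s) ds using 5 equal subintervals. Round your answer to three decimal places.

-0.084

Δs = (7 − 4)/5 = 0.6.
Left endpoints: 4, 4.6, 5.2, 5.8, 6.4.
f(4) ≈ -0.146, f(4.6) ≈ -0.975, f(5.2) ≈ -0.561, f(5.8) ≈ 0.568, f(6.4) ≈ 0.973.
Sum = Δs · [f(4) + f(4.6) + f(5.2) + f(5.8) + f(6.4)].
Sum ≈ -0.084.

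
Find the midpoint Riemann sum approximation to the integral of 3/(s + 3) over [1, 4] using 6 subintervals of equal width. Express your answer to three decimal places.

Δs = (4 − 1)/6 = 0.5.
Midpoints: 1.25, 1.75, 2.25, 2.75, 3.25, 3.75.
f(1.25) = 12/17, f(1.75) = 12/19, f(2.25) = 4/7, f(2.75) = 12/23, f(3.25) = 0.48, f(3.75) = 4/9.
Sum = Δs · [f(1.25) + f(1.75) + f(2.25) + ...].
Sum ≈ 1.678.

1.678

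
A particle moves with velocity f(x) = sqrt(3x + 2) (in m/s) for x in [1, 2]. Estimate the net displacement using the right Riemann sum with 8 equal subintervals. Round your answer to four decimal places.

2.5806

Δx = (2 − 1)/8 = 0.125.
Right endpoints: 1.125, 1.25, 1.375, 1.5, 1.625, 1.75, 1.875, 2.
f(1.125) ≈ 2.3184, f(1.25) ≈ 2.3979, f(1.375) ≈ 2.4749, f(1.5) ≈ 2.5495, f(1.625) ≈ 2.6220, f(1.75) ≈ 2.6926, f(1.875) ≈ 2.7613, f(2) ≈ 2.8284.
Sum = Δx · [f(1.125) + f(1.25) + f(1.375) + ...].
Sum ≈ 2.5806.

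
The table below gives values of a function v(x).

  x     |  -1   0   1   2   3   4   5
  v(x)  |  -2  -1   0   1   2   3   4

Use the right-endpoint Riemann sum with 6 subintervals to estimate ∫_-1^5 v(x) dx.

Δx = 1.
Sum = 1·[(-1) + 0 + 1 + 2 + 3 + 4] = 9.

9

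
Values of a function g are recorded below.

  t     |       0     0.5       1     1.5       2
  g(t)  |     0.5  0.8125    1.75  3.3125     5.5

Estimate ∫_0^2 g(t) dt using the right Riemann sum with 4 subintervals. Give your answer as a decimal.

5.6875

Δt = 0.5.
Sum = 0.5·[0.8125 + 1.75 + 3.3125 + 5.5] = 5.6875.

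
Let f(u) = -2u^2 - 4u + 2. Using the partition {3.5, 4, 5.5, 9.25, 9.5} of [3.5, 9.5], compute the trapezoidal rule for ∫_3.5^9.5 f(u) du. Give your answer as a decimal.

Subinterval widths: 0.5, 1.5, 3.75, 0.25.
f(3.5) = -36.5, f(4) = -46, f(5.5) = -80.5, f(9.25) = -206.125, f(9.5) = -216.5.
On each subinterval the trapezoid contributes (Δu_i/2)·[f(u_{i-1}) + f(u_i)].
Sum = -705.75.

-705.75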